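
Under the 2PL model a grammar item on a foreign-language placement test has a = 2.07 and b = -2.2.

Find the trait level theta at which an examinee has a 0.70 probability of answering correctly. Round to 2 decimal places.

P(theta) = 1 / (1 + exp(−a(theta − b)))
logit = ln(0.7000/0.3000) = 0.8473
theta = b + logit/(a) = -2.2 + 0.8473/2.0700 = -1.7907

-1.79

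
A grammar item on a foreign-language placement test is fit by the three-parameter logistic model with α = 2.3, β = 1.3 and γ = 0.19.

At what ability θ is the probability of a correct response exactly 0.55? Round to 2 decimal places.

1.20

P(θ) = γ + (1 − γ) · 1 / (1 + exp(−α(θ − β)))
Remove guessing floor: (0.55 − 0.19)/(1 − 0.19) = 0.4444
logit = ln(0.4444/0.5556) = -0.2231
θ = β + logit/(α) = 1.3 + (-0.2231)/2.3000 = 1.2030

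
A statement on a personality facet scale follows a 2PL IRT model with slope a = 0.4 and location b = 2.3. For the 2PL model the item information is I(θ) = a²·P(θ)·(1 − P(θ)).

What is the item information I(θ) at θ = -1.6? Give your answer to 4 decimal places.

0.0230

P = 1/(1+e^{1.5600}) = 0.1736
P(1−P) = 0.1736 × 0.8264 = 0.1435
I = a² × P(1−P) = 0.4² × 0.1435 = 0.02296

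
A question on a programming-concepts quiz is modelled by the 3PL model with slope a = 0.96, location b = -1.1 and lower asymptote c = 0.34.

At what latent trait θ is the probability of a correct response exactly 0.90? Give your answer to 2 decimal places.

0.69

P(θ) = c + (1 − c) · 1 / (1 + exp(−a(θ − b)))
Remove guessing floor: (0.90 − 0.34)/(1 − 0.34) = 0.8485
logit = ln(0.8485/0.1515) = 1.7228
θ = b + logit/(a) = -1.1 + 1.7228/0.9600 = 0.6945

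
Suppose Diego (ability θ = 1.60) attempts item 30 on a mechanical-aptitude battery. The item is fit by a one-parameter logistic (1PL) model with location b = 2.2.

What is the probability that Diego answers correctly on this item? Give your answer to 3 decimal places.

0.354

P(θ) = 1 / (1 + exp(−(θ − b)))
Exponent: (1.60 − 2.2) = -0.6000
1/(1 + e^{0.6000}) = 0.3543
P = 0.3543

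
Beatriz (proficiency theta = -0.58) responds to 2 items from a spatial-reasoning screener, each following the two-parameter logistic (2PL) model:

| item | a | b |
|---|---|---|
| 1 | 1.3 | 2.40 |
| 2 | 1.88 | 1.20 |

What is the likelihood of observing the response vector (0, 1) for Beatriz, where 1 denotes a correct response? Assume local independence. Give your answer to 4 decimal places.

P(theta) = 1 / (1 + exp(−a(theta − b)))
P_1 = 1/(1+e^{3.8740}) = 0.0204
P_2 = 1/(1+e^{3.3464}) = 0.0340
L = (1−P_1) × P_2 = 0.9796 × 0.0340 = 0.03332

0.0333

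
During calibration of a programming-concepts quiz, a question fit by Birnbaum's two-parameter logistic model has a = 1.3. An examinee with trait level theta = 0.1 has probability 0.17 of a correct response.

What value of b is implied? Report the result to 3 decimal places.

1.320

P(theta) = 1 / (1 + exp(−a(theta − b)))
logit(0.17) = ln(0.17/0.83) = -1.5856
b = theta − logit/(a) = 0.1 − (-1.5856)/1.3000 = 1.3197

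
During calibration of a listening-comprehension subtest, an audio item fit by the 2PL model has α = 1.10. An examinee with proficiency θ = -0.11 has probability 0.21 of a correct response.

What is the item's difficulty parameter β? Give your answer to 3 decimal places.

1.094

P(θ) = 1 / (1 + exp(−α(θ − β)))
logit(0.21) = ln(0.21/0.79) = -1.3249
β = θ − logit/(α) = -0.11 − (-1.3249)/1.1000 = 1.0945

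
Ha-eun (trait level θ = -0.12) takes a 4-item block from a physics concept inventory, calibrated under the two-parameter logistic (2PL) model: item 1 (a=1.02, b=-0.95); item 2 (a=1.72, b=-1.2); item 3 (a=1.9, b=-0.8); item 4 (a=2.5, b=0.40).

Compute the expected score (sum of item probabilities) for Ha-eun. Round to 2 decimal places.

2.56

P(θ) = 1 / (1 + exp(−a(θ − b)))
P_1 = 1/(1+e^{-0.8466}) = 0.6999
P_2 = 1/(1+e^{-1.8576}) = 0.8650
P_3 = 1/(1+e^{-1.2920}) = 0.7845
P_4 = 1/(1+e^{1.3000}) = 0.2142
E[score] = 0.6999 + 0.8650 + 0.7845 + 0.2142 = 2.5635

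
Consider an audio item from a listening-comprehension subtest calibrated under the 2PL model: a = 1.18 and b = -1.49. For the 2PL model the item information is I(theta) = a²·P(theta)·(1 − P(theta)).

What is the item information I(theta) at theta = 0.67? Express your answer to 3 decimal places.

0.094

P = 1/(1+e^{-2.5488}) = 0.9275
P(1−P) = 0.9275 × 0.0725 = 0.0672
I = a² × P(1−P) = 1.18² × 0.0672 = 0.09364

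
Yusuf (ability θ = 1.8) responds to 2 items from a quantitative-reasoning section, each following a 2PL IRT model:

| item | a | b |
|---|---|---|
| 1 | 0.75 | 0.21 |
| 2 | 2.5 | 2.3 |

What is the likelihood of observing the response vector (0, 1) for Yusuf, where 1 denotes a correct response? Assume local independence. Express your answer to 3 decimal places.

0.052

P(θ) = 1 / (1 + exp(−a(θ − b)))
P_1 = 1/(1+e^{-1.1925}) = 0.7672
P_2 = 1/(1+e^{1.2500}) = 0.2227
L = (1−P_1) × P_2 = 0.2328 × 0.2227 = 0.05185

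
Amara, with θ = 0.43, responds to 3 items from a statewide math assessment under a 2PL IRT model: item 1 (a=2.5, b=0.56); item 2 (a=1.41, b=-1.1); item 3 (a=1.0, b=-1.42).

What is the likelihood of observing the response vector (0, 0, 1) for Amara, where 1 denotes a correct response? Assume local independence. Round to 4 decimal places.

0.0520

P(θ) = 1 / (1 + exp(−a(θ − b)))
P_1 = 1/(1+e^{0.3250}) = 0.4195
P_2 = 1/(1+e^{-2.1573}) = 0.8963
P_3 = 1/(1+e^{-1.8500}) = 0.8641
L = (1−P_1) × (1−P_2) × P_3 = 0.5805 × 0.1037 × 0.8641 = 0.05200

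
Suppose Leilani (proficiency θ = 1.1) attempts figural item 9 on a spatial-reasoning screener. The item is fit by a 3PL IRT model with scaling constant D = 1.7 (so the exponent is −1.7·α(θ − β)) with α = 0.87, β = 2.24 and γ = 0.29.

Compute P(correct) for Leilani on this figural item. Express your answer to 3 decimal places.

0.401

P(θ) = γ + (1 − γ) · 1 / (1 + exp(−D·α(θ − β)))
Exponent: 1.7 × 0.87 × (1.1 − 2.24) = -1.6861
1/(1 + e^{1.6861}) = 0.1563
P = 0.29 + 0.71 × 0.1563 = 0.4010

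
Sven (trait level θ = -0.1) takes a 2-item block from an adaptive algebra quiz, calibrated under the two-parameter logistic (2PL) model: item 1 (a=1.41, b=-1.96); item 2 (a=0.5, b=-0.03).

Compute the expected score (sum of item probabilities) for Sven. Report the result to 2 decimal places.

P(θ) = 1 / (1 + exp(−a(θ − b)))
P_1 = 1/(1+e^{-2.6226}) = 0.9323
P_2 = 1/(1+e^{0.0350}) = 0.4913
E[score] = 0.9323 + 0.4913 = 1.4236

1.42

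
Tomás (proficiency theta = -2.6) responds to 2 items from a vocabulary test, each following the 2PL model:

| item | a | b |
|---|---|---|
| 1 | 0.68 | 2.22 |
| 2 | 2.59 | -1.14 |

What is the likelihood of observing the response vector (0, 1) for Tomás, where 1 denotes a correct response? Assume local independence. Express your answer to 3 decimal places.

P(theta) = 1 / (1 + exp(−a(theta − b)))
P_1 = 1/(1+e^{3.2776}) = 0.0363
P_2 = 1/(1+e^{3.7814}) = 0.0223
L = (1−P_1) × P_2 = 0.9637 × 0.0223 = 0.02147

0.021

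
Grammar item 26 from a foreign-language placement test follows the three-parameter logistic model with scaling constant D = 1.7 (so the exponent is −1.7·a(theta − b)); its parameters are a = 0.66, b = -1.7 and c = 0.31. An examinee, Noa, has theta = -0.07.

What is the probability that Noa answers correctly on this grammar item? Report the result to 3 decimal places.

P(theta) = c + (1 − c) · 1 / (1 + exp(−D·a(theta − b)))
Exponent: 1.7 × 0.66 × (-0.07 − (-1.7)) = 1.8289
1/(1 + e^{-1.8289}) = 0.8616
P = 0.31 + 0.69 × 0.8616 = 0.9045

0.905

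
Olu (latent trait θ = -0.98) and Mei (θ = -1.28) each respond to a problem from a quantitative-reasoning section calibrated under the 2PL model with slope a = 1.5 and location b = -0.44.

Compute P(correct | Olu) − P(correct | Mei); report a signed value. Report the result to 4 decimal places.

0.0869

P(θ) = 1 / (1 + exp(−a(θ − b)))
P(Olu) = 0.3079  [exponent -0.8100]
P(Mei) = 0.2210  [exponent -1.2600]
Difference = 0.3079 − 0.2210 = 0.0869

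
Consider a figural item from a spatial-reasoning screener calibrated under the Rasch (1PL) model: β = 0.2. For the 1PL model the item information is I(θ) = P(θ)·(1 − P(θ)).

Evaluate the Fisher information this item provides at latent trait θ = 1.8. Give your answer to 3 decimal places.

P = 1/(1+e^{-1.6000}) = 0.8320
P(1−P) = 0.8320 × 0.1680 = 0.1398
I = P(1−P) = 0.13976

0.140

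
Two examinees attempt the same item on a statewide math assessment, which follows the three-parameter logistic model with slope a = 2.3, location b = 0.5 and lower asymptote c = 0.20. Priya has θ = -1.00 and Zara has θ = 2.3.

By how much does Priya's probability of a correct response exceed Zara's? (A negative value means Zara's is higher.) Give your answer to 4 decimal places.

-0.7628

P(θ) = c + (1 − c) · 1 / (1 + exp(−a(θ − b)))
P(Priya) = 0.2246  [exponent -3.4500]
P(Zara) = 0.9875  [exponent 4.1400]
Difference = 0.2246 − 0.9875 = -0.7628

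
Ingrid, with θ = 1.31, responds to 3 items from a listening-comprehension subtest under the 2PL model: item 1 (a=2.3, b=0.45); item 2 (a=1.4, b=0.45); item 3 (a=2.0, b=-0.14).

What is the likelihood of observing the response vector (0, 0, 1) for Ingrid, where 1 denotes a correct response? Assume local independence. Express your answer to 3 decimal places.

P(θ) = 1 / (1 + exp(−a(θ − b)))
P_1 = 1/(1+e^{-1.9780}) = 0.8785
P_2 = 1/(1+e^{-1.2040}) = 0.7692
P_3 = 1/(1+e^{-2.9000}) = 0.9478
L = (1−P_1) × (1−P_2) × P_3 = 0.1215 × 0.2308 × 0.9478 = 0.02658

0.027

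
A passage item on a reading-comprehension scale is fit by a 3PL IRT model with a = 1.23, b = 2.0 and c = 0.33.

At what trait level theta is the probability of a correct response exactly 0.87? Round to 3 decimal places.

3.158

P(theta) = c + (1 − c) · 1 / (1 + exp(−a(theta − b)))
Remove guessing floor: (0.87 − 0.33)/(1 − 0.33) = 0.8060
logit = ln(0.8060/0.1940) = 1.4240
theta = b + logit/(a) = 2.0 + 1.4240/1.2300 = 3.1578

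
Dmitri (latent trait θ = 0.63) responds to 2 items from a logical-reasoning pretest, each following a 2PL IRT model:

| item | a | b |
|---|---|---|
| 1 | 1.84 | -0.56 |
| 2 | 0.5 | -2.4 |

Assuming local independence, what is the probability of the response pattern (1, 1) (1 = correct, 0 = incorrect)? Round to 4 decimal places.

P(θ) = 1 / (1 + exp(−a(θ − b)))
P_1 = 1/(1+e^{-2.1896}) = 0.8993
P_2 = 1/(1+e^{-1.5150}) = 0.8198
L = P_1 × P_2 = 0.8993 × 0.8198 = 0.73726

0.7373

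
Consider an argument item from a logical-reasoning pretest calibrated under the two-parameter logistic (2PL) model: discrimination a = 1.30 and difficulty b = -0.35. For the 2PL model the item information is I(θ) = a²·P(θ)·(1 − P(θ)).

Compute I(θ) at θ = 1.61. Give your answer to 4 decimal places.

0.1137

P = 1/(1+e^{-2.5480}) = 0.9274
P(1−P) = 0.9274 × 0.0726 = 0.0673
I = a² × P(1−P) = 1.30² × 0.0673 = 0.11373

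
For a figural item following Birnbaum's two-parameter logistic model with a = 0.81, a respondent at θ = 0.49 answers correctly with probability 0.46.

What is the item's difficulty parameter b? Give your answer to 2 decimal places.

P(θ) = 1 / (1 + exp(−a(θ − b)))
logit(0.46) = ln(0.46/0.54) = -0.1603
b = θ − logit/(a) = 0.49 − (-0.1603)/0.8100 = 0.6880

0.69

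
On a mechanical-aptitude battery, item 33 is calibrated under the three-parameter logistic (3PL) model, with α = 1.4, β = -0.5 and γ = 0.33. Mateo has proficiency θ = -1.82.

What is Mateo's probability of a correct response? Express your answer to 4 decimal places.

0.4212

P(θ) = γ + (1 − γ) · 1 / (1 + exp(−α(θ − β)))
Exponent: 1.4 × (-1.82 − (-0.5)) = -1.8480
1/(1 + e^{1.8480}) = 0.1361
P = 0.33 + 0.67 × 0.1361 = 0.4212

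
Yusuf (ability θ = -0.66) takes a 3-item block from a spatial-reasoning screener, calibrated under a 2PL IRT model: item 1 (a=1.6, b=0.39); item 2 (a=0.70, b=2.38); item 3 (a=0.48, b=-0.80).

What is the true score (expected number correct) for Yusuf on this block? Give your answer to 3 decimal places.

P(θ) = 1 / (1 + exp(−a(θ − b)))
P_1 = 1/(1+e^{1.6800}) = 0.1571
P_2 = 1/(1+e^{2.1280}) = 0.1064
P_3 = 1/(1+e^{-0.0672}) = 0.5168
E[score] = 0.1571 + 0.1064 + 0.5168 = 0.7803

0.780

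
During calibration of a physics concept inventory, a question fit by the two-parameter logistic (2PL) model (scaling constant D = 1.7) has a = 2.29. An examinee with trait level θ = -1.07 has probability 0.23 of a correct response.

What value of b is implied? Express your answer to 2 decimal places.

P(θ) = 1 / (1 + exp(−D·a(θ − b)))
logit(0.23) = ln(0.23/0.77) = -1.2083
b = θ − logit/(1.7·a) = -1.07 − (-1.2083)/3.8930 = -0.7596

-0.76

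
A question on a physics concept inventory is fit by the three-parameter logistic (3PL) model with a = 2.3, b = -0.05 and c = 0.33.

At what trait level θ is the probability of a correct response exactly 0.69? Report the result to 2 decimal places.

0.02

P(θ) = c + (1 − c) · 1 / (1 + exp(−a(θ − b)))
Remove guessing floor: (0.69 − 0.33)/(1 − 0.33) = 0.5373
logit = ln(0.5373/0.4627) = 0.1495
θ = b + logit/(a) = -0.05 + 0.1495/2.3000 = 0.0150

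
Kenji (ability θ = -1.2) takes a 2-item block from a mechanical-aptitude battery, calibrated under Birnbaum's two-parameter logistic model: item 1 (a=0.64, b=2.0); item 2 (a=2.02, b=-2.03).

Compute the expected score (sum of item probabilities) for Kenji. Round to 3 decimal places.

0.957

P(θ) = 1 / (1 + exp(−a(θ − b)))
P_1 = 1/(1+e^{2.0480}) = 0.1143
P_2 = 1/(1+e^{-1.6766}) = 0.8425
E[score] = 0.1143 + 0.8425 = 0.9567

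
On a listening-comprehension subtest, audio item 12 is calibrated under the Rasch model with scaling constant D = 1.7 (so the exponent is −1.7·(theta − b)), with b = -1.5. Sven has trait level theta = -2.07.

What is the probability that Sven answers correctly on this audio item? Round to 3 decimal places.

0.275

P(theta) = 1 / (1 + exp(−D·(theta − b)))
Exponent: 1.7 × (-2.07 − (-1.5)) = -0.9690
1/(1 + e^{0.9690}) = 0.2751
P = 0.2751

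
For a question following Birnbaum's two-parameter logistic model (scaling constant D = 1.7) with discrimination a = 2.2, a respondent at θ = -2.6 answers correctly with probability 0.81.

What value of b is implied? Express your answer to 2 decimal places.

-2.99

P(θ) = 1 / (1 + exp(−D·a(θ − b)))
logit(0.81) = ln(0.81/0.19) = 1.4500
b = θ − logit/(1.7·a) = -2.6 − 1.4500/3.7400 = -2.9877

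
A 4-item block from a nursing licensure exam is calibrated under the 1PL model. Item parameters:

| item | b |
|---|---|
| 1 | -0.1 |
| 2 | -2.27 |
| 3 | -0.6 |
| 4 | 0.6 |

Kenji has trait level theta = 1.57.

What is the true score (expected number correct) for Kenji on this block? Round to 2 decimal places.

P(theta) = 1 / (1 + exp(−(theta − b)))
P_1 = 1/(1+e^{-1.6700}) = 0.8416
P_2 = 1/(1+e^{-3.8400}) = 0.9790
P_3 = 1/(1+e^{-2.1700}) = 0.8975
P_4 = 1/(1+e^{-0.9700}) = 0.7251
E[score] = 0.8416 + 0.9790 + 0.8975 + 0.7251 = 3.4432

3.44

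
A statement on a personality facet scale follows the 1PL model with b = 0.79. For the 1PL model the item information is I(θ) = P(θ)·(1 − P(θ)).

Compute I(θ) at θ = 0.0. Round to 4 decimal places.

P = 1/(1+e^{0.7900}) = 0.3122
P(1−P) = 0.3122 × 0.6878 = 0.2147
I = P(1−P) = 0.21472

0.2147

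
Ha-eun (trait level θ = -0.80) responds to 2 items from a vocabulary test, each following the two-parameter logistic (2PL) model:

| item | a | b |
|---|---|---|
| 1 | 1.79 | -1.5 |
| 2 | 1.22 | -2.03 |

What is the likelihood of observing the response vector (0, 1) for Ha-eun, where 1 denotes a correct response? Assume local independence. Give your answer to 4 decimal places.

P(θ) = 1 / (1 + exp(−a(θ − b)))
P_1 = 1/(1+e^{-1.2530}) = 0.7778
P_2 = 1/(1+e^{-1.5006}) = 0.8177
L = (1−P_1) × P_2 = 0.2222 × 0.8177 = 0.18167

0.1817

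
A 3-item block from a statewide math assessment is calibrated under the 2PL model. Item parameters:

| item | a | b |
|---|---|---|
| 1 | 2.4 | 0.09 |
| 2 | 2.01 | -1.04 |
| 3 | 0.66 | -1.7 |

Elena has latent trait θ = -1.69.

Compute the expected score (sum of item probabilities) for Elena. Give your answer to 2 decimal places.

P(θ) = 1 / (1 + exp(−a(θ − b)))
P_1 = 1/(1+e^{4.2720}) = 0.0138
P_2 = 1/(1+e^{1.3065}) = 0.2131
P_3 = 1/(1+e^{-0.0066}) = 0.5016
E[score] = 0.0138 + 0.2131 + 0.5016 = 0.7285

0.73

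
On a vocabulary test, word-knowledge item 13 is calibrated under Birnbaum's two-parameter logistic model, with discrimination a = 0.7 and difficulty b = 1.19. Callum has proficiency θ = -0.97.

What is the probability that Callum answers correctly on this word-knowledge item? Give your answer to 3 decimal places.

P(θ) = 1 / (1 + exp(−a(θ − b)))
Exponent: 0.7 × (-0.97 − 1.19) = -1.5120
1/(1 + e^{1.5120}) = 0.1806

0.181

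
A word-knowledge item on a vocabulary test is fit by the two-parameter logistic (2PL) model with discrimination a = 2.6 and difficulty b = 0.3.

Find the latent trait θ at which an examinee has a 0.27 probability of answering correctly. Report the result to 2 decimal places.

-0.08

P(θ) = 1 / (1 + exp(−a(θ − b)))
logit = ln(0.2700/0.7300) = -0.9946
θ = b + logit/(a) = 0.3 + (-0.9946)/2.6000 = -0.0825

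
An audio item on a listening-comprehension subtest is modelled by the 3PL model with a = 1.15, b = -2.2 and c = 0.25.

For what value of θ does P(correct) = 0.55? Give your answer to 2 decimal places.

P(θ) = c + (1 − c) · 1 / (1 + exp(−a(θ − b)))
Remove guessing floor: (0.55 − 0.25)/(1 − 0.25) = 0.4000
logit = ln(0.4000/0.6000) = -0.4055
θ = b + logit/(a) = -2.2 + (-0.4055)/1.1500 = -2.5526

-2.55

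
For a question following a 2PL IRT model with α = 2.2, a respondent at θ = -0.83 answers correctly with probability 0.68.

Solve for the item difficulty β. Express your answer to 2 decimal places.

P(θ) = 1 / (1 + exp(−α(θ − β)))
logit(0.68) = ln(0.68/0.32) = 0.7538
β = θ − logit/(α) = -0.83 − 0.7538/2.2000 = -1.1726

-1.17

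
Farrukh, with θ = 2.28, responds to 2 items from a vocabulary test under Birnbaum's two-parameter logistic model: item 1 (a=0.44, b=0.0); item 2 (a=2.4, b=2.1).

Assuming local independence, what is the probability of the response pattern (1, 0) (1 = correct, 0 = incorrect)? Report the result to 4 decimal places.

0.2880

P(θ) = 1 / (1 + exp(−a(θ − b)))
P_1 = 1/(1+e^{-1.0032}) = 0.7317
P_2 = 1/(1+e^{-0.4320}) = 0.6064
L = P_1 × (1−P_2) = 0.7317 × 0.3936 = 0.28803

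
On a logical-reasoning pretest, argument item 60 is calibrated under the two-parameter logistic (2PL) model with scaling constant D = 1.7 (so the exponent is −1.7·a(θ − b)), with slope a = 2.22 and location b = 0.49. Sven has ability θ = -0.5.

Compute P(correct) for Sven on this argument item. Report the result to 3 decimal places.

0.023

P(θ) = 1 / (1 + exp(−D·a(θ − b)))
Exponent: 1.7 × 2.22 × (-0.5 − 0.49) = -3.7363
1/(1 + e^{3.7363}) = 0.0233
P = 0.0233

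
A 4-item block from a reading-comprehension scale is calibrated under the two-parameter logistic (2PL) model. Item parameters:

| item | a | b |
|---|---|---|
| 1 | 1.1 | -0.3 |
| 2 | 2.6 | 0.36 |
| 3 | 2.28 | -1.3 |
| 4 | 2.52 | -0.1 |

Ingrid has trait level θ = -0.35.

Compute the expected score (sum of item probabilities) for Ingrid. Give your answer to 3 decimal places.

P(θ) = 1 / (1 + exp(−a(θ − b)))
P_1 = 1/(1+e^{0.0550}) = 0.4863
P_2 = 1/(1+e^{1.8460}) = 0.1363
P_3 = 1/(1+e^{-2.1660}) = 0.8972
P_4 = 1/(1+e^{0.6300}) = 0.3475
E[score] = 0.4863 + 0.1363 + 0.8972 + 0.3475 = 1.8673

1.867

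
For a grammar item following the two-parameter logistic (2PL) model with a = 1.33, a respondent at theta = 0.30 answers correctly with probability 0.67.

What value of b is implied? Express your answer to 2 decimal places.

P(theta) = 1 / (1 + exp(−a(theta − b)))
logit(0.67) = ln(0.67/0.33) = 0.7082
b = theta − logit/(a) = 0.30 − 0.7082/1.3300 = -0.2325

-0.23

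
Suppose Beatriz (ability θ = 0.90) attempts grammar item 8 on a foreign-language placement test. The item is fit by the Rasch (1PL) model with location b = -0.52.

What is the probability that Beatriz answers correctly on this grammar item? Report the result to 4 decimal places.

0.8053

P(θ) = 1 / (1 + exp(−(θ − b)))
Exponent: (0.90 − (-0.52)) = 1.4200
1/(1 + e^{-1.4200}) = 0.8053
P = 0.8053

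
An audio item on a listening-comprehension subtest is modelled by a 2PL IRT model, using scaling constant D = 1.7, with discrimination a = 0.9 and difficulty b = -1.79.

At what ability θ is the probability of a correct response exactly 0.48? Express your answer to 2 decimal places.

-1.84

P(θ) = 1 / (1 + exp(−D·a(θ − b)))
logit = ln(0.4800/0.5200) = -0.0800
θ = b + logit/(1.7·a) = -1.79 + (-0.0800)/1.5300 = -1.8423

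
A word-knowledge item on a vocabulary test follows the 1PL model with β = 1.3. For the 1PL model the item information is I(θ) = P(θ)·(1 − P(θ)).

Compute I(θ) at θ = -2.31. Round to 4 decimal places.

0.0256

P = 1/(1+e^{3.6100}) = 0.0263
P(1−P) = 0.0263 × 0.9737 = 0.0256
I = P(1−P) = 0.02565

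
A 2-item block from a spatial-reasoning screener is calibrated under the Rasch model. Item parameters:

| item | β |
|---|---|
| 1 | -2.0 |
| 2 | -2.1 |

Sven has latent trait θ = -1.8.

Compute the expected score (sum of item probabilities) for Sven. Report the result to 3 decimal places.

P(θ) = 1 / (1 + exp(−(θ − β)))
P_1 = 1/(1+e^{-0.2000}) = 0.5498
P_2 = 1/(1+e^{-0.3000}) = 0.5744
E[score] = 0.5498 + 0.5744 = 1.1243

1.124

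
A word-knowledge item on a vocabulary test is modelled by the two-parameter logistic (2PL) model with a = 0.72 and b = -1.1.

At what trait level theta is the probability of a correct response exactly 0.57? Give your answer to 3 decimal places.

-0.709

P(theta) = 1 / (1 + exp(−a(theta − b)))
logit = ln(0.5700/0.4300) = 0.2819
theta = b + logit/(a) = -1.1 + 0.2819/0.7200 = -0.7085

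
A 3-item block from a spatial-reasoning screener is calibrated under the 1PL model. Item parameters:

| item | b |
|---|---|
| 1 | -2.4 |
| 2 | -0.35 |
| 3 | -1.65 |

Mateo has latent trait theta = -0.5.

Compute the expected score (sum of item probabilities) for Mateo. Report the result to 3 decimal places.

2.092

P(theta) = 1 / (1 + exp(−(theta − b)))
P_1 = 1/(1+e^{-1.9000}) = 0.8699
P_2 = 1/(1+e^{0.1500}) = 0.4626
P_3 = 1/(1+e^{-1.1500}) = 0.7595
E[score] = 0.8699 + 0.4626 + 0.7595 = 2.0920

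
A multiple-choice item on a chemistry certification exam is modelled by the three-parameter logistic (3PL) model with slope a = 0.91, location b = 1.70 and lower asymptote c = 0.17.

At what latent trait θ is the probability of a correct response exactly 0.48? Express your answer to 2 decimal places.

P(θ) = c + (1 − c) · 1 / (1 + exp(−a(θ − b)))
Remove guessing floor: (0.48 − 0.17)/(1 − 0.17) = 0.3735
logit = ln(0.3735/0.6265) = -0.5173
θ = b + logit/(a) = 1.70 + (-0.5173)/0.9100 = 1.1316

1.13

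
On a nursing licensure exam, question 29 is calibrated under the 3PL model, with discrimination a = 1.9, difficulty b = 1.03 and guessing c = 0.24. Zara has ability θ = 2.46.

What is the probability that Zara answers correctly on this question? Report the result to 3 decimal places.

P(θ) = c + (1 − c) · 1 / (1 + exp(−a(θ − b)))
Exponent: 1.9 × (2.46 − 1.03) = 2.7170
1/(1 + e^{-2.7170}) = 0.9380
P = 0.24 + 0.76 × 0.9380 = 0.9529

0.953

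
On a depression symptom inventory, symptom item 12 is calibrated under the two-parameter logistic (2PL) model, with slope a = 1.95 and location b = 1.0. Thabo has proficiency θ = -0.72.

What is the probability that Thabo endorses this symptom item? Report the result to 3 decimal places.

0.034

P(θ) = 1 / (1 + exp(−a(θ − b)))
Exponent: 1.95 × (-0.72 − 1.0) = -3.3540
1/(1 + e^{3.3540}) = 0.0338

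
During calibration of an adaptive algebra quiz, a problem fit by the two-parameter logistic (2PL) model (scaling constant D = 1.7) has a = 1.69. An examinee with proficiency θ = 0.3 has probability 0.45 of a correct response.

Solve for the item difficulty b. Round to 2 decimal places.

0.37

P(θ) = 1 / (1 + exp(−D·a(θ − b)))
logit(0.45) = ln(0.45/0.55) = -0.2007
b = θ − logit/(1.7·a) = 0.3 − (-0.2007)/2.8730 = 0.3698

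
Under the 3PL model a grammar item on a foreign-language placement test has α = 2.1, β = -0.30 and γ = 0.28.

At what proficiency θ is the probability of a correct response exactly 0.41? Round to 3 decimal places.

-1.020

P(θ) = γ + (1 − γ) · 1 / (1 + exp(−α(θ − β)))
Remove guessing floor: (0.41 − 0.28)/(1 − 0.28) = 0.1806
logit = ln(0.1806/0.8194) = -1.5126
θ = β + logit/(α) = -0.30 + (-1.5126)/2.1000 = -1.0203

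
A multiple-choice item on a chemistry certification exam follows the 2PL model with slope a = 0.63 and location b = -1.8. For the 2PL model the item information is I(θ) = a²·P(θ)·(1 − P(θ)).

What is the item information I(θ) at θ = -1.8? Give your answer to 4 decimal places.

P = 1/(1+e^{0.0000}) = 0.5000
P(1−P) = 0.5000 × 0.5000 = 0.2500
I = a² × P(1−P) = 0.63² × 0.2500 = 0.09923

0.0992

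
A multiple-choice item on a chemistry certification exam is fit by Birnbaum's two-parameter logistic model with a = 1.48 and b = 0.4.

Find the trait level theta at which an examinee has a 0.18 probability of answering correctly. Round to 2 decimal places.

-0.62

P(theta) = 1 / (1 + exp(−a(theta − b)))
logit = ln(0.1800/0.8200) = -1.5163
theta = b + logit/(a) = 0.4 + (-1.5163)/1.4800 = -0.6246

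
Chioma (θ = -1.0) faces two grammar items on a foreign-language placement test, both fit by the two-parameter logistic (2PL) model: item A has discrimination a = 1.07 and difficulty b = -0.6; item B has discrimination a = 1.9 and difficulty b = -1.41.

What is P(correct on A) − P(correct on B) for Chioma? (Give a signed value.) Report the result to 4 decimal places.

-0.2909

P(θ) = 1 / (1 + exp(−a(θ − b)))
P_A = 0.3946
P_B = 0.6855
P_A − P_B = -0.2909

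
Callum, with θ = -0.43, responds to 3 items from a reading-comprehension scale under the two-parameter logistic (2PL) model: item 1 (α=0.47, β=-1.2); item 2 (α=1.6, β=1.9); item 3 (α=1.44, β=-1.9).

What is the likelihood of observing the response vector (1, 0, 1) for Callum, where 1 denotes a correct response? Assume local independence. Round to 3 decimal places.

P(θ) = 1 / (1 + exp(−α(θ − β)))
P_1 = 1/(1+e^{-0.3619}) = 0.5895
P_2 = 1/(1+e^{3.7280}) = 0.0235
P_3 = 1/(1+e^{-2.1168}) = 0.8925
L = P_1 × (1−P_2) × P_3 = 0.5895 × 0.9765 × 0.8925 = 0.51379

0.514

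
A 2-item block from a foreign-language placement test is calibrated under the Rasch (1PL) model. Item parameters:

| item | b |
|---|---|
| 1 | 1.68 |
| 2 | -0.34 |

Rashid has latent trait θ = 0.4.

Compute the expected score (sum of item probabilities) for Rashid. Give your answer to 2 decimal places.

0.89

P(θ) = 1 / (1 + exp(−(θ − b)))
P_1 = 1/(1+e^{1.2800}) = 0.2176
P_2 = 1/(1+e^{-0.7400}) = 0.6770
E[score] = 0.2176 + 0.6770 = 0.8945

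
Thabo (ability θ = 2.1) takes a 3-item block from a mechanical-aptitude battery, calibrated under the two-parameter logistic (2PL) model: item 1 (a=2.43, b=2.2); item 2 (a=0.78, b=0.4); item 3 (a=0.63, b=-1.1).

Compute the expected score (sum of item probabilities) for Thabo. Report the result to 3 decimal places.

P(θ) = 1 / (1 + exp(−a(θ − b)))
P_1 = 1/(1+e^{0.2430}) = 0.4395
P_2 = 1/(1+e^{-1.3260}) = 0.7902
P_3 = 1/(1+e^{-2.0160}) = 0.8825
E[score] = 0.4395 + 0.7902 + 0.8825 = 2.1122

2.112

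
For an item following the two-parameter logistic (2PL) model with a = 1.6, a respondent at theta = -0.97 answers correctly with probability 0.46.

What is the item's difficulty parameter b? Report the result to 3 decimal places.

P(theta) = 1 / (1 + exp(−a(theta − b)))
logit(0.46) = ln(0.46/0.54) = -0.1603
b = theta − logit/(a) = -0.97 − (-0.1603)/1.6000 = -0.8698

-0.870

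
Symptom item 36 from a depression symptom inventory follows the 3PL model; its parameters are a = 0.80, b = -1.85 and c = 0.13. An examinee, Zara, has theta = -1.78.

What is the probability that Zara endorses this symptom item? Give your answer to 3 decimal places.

0.577

P(theta) = c + (1 − c) · 1 / (1 + exp(−a(theta − b)))
Exponent: 0.80 × (-1.78 − (-1.85)) = 0.0560
1/(1 + e^{-0.0560}) = 0.5140
P = 0.13 + 0.87 × 0.5140 = 0.5772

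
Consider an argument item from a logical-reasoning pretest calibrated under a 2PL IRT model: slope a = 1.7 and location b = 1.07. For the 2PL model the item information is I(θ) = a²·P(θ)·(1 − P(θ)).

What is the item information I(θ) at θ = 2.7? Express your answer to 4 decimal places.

P = 1/(1+e^{-2.7710}) = 0.9411
P(1−P) = 0.9411 × 0.0589 = 0.0554
I = a² × P(1−P) = 1.7² × 0.0554 = 0.16022

0.1602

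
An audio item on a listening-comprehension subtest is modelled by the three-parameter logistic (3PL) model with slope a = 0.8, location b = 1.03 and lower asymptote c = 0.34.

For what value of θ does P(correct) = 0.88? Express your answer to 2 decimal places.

P(θ) = c + (1 − c) · 1 / (1 + exp(−a(θ − b)))
Remove guessing floor: (0.88 − 0.34)/(1 − 0.34) = 0.8182
logit = ln(0.8182/0.1818) = 1.5041
θ = b + logit/(a) = 1.03 + 1.5041/0.8000 = 2.9101

2.91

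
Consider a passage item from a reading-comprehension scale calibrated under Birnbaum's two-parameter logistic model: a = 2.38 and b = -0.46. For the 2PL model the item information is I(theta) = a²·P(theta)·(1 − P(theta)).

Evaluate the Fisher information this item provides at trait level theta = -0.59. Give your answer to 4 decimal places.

1.3827

P = 1/(1+e^{0.3094}) = 0.4233
P(1−P) = 0.4233 × 0.5767 = 0.2441
I = a² × P(1−P) = 2.38² × 0.2441 = 1.38274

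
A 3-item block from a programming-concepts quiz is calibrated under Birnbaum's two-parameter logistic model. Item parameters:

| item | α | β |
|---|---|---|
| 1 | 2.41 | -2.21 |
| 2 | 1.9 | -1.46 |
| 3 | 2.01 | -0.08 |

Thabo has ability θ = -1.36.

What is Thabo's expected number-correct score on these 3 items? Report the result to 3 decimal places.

1.504

P(θ) = 1 / (1 + exp(−α(θ − β)))
P_1 = 1/(1+e^{-2.0485}) = 0.8858
P_2 = 1/(1+e^{-0.1900}) = 0.5474
P_3 = 1/(1+e^{2.5728}) = 0.0709
E[score] = 0.8858 + 0.5474 + 0.0709 = 1.5041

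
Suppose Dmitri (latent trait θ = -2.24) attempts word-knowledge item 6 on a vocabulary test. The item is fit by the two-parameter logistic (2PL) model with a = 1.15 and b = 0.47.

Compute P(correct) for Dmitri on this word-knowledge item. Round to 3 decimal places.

P(θ) = 1 / (1 + exp(−a(θ − b)))
Exponent: 1.15 × (-2.24 − 0.47) = -3.1165
1/(1 + e^{3.1165}) = 0.0424

0.042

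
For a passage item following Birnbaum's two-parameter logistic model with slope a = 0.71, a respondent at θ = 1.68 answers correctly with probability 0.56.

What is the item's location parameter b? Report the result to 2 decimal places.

1.34

P(θ) = 1 / (1 + exp(−a(θ − b)))
logit(0.56) = ln(0.56/0.44) = 0.2412
b = θ − logit/(a) = 1.68 − 0.2412/0.7100 = 1.3403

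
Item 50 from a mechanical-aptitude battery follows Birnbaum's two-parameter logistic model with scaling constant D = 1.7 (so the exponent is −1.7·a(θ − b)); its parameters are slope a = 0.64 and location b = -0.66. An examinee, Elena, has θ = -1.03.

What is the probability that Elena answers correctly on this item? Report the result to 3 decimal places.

0.401

P(θ) = 1 / (1 + exp(−D·a(θ − b)))
Exponent: 1.7 × 0.64 × (-1.03 − (-0.66)) = -0.4026
1/(1 + e^{0.4026}) = 0.4007
P = 0.4007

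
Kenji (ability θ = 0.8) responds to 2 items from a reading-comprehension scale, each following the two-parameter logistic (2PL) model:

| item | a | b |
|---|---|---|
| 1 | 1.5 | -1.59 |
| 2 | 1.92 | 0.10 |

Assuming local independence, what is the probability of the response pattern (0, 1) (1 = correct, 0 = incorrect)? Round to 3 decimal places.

P(θ) = 1 / (1 + exp(−a(θ − b)))
P_1 = 1/(1+e^{-3.5850}) = 0.9730
P_2 = 1/(1+e^{-1.3440}) = 0.7931
L = (1−P_1) × P_2 = 0.0270 × 0.7931 = 0.02141

0.021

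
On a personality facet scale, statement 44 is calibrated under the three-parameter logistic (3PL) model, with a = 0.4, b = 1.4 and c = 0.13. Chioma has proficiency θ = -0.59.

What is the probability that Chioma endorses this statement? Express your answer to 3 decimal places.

0.400

P(θ) = c + (1 − c) · 1 / (1 + exp(−a(θ − b)))
Exponent: 0.4 × (-0.59 − 1.4) = -0.7960
1/(1 + e^{0.7960}) = 0.3109
P = 0.13 + 0.87 × 0.3109 = 0.4005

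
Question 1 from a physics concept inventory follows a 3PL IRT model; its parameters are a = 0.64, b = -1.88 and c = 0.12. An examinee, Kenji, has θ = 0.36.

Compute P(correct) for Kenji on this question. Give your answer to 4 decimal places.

0.8306

P(θ) = c + (1 − c) · 1 / (1 + exp(−a(θ − b)))
Exponent: 0.64 × (0.36 − (-1.88)) = 1.4336
1/(1 + e^{-1.4336}) = 0.8075
P = 0.12 + 0.88 × 0.8075 = 0.8306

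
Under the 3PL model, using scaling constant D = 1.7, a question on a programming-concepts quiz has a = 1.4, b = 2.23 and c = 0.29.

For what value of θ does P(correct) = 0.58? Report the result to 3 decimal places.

P(θ) = c + (1 − c) · 1 / (1 + exp(−D·a(θ − b)))
Remove guessing floor: (0.58 − 0.29)/(1 − 0.29) = 0.4085
logit = ln(0.4085/0.5915) = -0.3704
θ = b + logit/(1.7·a) = 2.23 + (-0.3704)/2.3800 = 2.0744

2.074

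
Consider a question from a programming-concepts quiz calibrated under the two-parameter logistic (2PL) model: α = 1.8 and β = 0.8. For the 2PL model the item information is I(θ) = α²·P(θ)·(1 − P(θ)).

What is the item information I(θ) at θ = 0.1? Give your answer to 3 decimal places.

P = 1/(1+e^{1.2600}) = 0.2210
P(1−P) = 0.2210 × 0.7790 = 0.1721
I = α² × P(1−P) = 1.8² × 0.1721 = 0.55775

0.558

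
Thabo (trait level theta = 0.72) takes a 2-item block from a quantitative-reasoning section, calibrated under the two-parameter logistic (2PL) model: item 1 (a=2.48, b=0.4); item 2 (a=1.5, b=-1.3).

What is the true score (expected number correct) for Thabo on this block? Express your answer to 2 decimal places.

1.64

P(theta) = 1 / (1 + exp(−a(theta − b)))
P_1 = 1/(1+e^{-0.7936}) = 0.6886
P_2 = 1/(1+e^{-3.0300}) = 0.9539
E[score] = 0.6886 + 0.9539 = 1.6425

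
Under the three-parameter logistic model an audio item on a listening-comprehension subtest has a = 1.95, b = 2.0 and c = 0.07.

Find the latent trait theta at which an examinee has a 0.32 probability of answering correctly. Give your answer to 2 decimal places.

P(theta) = c + (1 − c) · 1 / (1 + exp(−a(theta − b)))
Remove guessing floor: (0.32 − 0.07)/(1 − 0.07) = 0.2688
logit = ln(0.2688/0.7312) = -1.0006
theta = b + logit/(a) = 2.0 + (-1.0006)/1.9500 = 1.4869

1.49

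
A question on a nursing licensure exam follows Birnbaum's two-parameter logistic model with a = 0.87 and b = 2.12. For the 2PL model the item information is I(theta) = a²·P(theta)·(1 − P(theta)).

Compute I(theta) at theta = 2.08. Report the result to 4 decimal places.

P = 1/(1+e^{0.0348}) = 0.4913
P(1−P) = 0.4913 × 0.5087 = 0.2499
I = a² × P(1−P) = 0.87² × 0.2499 = 0.18917

0.1892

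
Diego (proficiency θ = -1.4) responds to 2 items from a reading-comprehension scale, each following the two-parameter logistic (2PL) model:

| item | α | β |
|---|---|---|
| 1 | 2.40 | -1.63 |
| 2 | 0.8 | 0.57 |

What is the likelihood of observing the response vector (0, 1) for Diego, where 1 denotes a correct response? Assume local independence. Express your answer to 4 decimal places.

P(θ) = 1 / (1 + exp(−α(θ − β)))
P_1 = 1/(1+e^{-0.5520}) = 0.6346
P_2 = 1/(1+e^{1.5760}) = 0.1714
L = (1−P_1) × P_2 = 0.3654 × 0.1714 = 0.06262

0.0626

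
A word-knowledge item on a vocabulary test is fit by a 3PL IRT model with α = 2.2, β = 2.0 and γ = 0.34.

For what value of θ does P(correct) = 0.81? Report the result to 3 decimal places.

P(θ) = γ + (1 − γ) · 1 / (1 + exp(−α(θ − β)))
Remove guessing floor: (0.81 − 0.34)/(1 − 0.34) = 0.7121
logit = ln(0.7121/0.2879) = 0.9057
θ = β + logit/(α) = 2.0 + 0.9057/2.2000 = 2.4117

2.412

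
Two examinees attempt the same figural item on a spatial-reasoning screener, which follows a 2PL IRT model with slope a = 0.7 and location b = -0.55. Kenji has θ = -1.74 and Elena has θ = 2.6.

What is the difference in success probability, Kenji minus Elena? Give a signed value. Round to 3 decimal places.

-0.598

P(θ) = 1 / (1 + exp(−a(θ − b)))
P(Kenji) = 0.3030  [exponent -0.8330]
P(Elena) = 0.9007  [exponent 2.2050]
Difference = 0.3030 − 0.9007 = -0.5977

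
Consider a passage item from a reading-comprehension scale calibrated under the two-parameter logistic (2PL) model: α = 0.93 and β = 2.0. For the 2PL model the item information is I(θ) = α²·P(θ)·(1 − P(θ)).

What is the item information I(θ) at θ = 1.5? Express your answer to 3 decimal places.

0.205

P = 1/(1+e^{0.4650}) = 0.3858
P(1−P) = 0.3858 × 0.6142 = 0.2370
I = α² × P(1−P) = 0.93² × 0.2370 = 0.20495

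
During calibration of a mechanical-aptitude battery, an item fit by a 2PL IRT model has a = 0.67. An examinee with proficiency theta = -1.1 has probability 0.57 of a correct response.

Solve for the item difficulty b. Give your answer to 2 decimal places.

P(theta) = 1 / (1 + exp(−a(theta − b)))
logit(0.57) = ln(0.57/0.43) = 0.2819
b = theta − logit/(a) = -1.1 − 0.2819/0.6700 = -1.5207

-1.52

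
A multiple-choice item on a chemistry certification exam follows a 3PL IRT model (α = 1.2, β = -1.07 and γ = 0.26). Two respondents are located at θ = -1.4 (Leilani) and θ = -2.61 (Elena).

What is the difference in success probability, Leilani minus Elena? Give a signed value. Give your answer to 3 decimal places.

0.197

P(θ) = γ + (1 − γ) · 1 / (1 + exp(−α(θ − β)))
P(Leilani) = 0.5577  [exponent -0.3960]
P(Elena) = 0.3607  [exponent -1.8480]
Difference = 0.5577 − 0.3607 = 0.1970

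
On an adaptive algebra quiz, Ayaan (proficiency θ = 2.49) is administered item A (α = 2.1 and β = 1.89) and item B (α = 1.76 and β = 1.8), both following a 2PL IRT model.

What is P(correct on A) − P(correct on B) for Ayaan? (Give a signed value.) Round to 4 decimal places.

0.0079

P(θ) = 1 / (1 + exp(−α(θ − β)))
P_A = 0.7790
P_B = 0.7711
P_A − P_B = 0.0079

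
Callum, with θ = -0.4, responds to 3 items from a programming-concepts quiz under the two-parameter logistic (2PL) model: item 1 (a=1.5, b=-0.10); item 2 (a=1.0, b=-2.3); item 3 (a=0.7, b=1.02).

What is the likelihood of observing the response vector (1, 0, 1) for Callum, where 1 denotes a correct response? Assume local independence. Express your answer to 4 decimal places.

0.0137

P(θ) = 1 / (1 + exp(−a(θ − b)))
P_1 = 1/(1+e^{0.4500}) = 0.3894
P_2 = 1/(1+e^{-1.9000}) = 0.8699
P_3 = 1/(1+e^{0.9940}) = 0.2701
L = P_1 × (1−P_2) × P_3 = 0.3894 × 0.1301 × 0.2701 = 0.01368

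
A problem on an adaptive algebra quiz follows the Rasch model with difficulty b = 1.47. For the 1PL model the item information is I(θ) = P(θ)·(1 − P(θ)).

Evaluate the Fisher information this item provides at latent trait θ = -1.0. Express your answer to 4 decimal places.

P = 1/(1+e^{2.4700}) = 0.0780
P(1−P) = 0.0780 × 0.9220 = 0.0719
I = P(1−P) = 0.07191

0.0719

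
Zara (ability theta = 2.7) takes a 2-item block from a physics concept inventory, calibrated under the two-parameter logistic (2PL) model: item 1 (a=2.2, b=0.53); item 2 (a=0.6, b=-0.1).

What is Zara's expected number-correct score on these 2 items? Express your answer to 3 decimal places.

1.835

P(theta) = 1 / (1 + exp(−a(theta − b)))
P_1 = 1/(1+e^{-4.7740}) = 0.9916
P_2 = 1/(1+e^{-1.6800}) = 0.8429
E[score] = 0.9916 + 0.8429 = 1.8345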